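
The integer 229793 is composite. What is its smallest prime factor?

229793 is odd.
Digit sum 32, not divisible by 3.
Ends in 3: not divisible by 5.
7: 229793 = 7·32827 + 4
11: 229793 = 11·20890 + 3
13: 229793 = 13·17676 + 5
17: 229793 = 17·13517 + 4
19: 229793 = 19·12094 + 7
23: 229793 = 23·9991

23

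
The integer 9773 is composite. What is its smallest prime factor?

9773 is odd.
Digit sum 26, not divisible by 3.
Ends in 3: not divisible by 5.
7: 9773 = 7·1396 + 1
11: 9773 = 11·888 + 5
13: 9773 = 13·751 + 10
17: 9773 = 17·574 + 15
19: 9773 = 19·514 + 7
23: 9773 = 23·424 + 21
29: 9773 = 29·337

29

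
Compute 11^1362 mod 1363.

11^1 ≡ 11 (mod 1363)
11^2 ≡ 11^2 = 121 ≡ 121 (mod 1363)
11^4 ≡ 121^2 = 14641 ≡ 1011 (mod 1363)
11^8 ≡ 1011^2 = 1022121 ≡ 1234 (mod 1363)
11^16 ≡ 1234^2 = 1522756 ≡ 285 (mod 1363)
11^32 ≡ 285^2 = 81225 ≡ 808 (mod 1363)
11^64 ≡ 808^2 = 652864 ≡ 1350 (mod 1363)
11^128 ≡ 1350^2 = 1822500 ≡ 169 (mod 1363)
11^256 ≡ 169^2 = 28561 ≡ 1301 (mod 1363)
11^512 ≡ 1301^2 = 1692601 ≡ 1118 (mod 1363)
11^1024 ≡ 1118^2 = 1249924 ≡ 53 (mod 1363)
1362 = 1024 + 256 + 64 + 16 + 2 in binary powers of 2.
So 11^1362 ≡ 53 · 1301 · 1350 · 285 · 121 ≡ 1193 (mod 1363).
Since 1193 ≠ 1, base 11 is a Fermat witness: 1363 is composite.

1193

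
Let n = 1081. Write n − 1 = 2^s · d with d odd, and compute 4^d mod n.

1081 − 1 = 1080 = 2^3 · 135, so d = 135.
4^1 ≡ 4 (mod 1081)
4^2 ≡ 4^2 = 16 ≡ 16 (mod 1081)
4^4 ≡ 16^2 = 256 ≡ 256 (mod 1081)
4^8 ≡ 256^2 = 65536 ≡ 676 (mod 1081)
4^16 ≡ 676^2 = 456976 ≡ 794 (mod 1081)
4^32 ≡ 794^2 = 630436 ≡ 213 (mod 1081)
4^64 ≡ 213^2 = 45369 ≡ 1048 (mod 1081)
4^128 ≡ 1048^2 = 1098304 ≡ 8 (mod 1081)
135 = 128 + 4 + 2 + 1 in binary powers of 2.
So 4^135 ≡ 8 · 256 · 16 · 4 ≡ 271 (mod 1081).
Squaring chain: 271 → 1014 → 165; never reaches −1, so base 4 is a Miller–Rabin witness that 1081 is composite.

271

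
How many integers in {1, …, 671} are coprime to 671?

600

Factor: 671 = 11 · 61.
φ(671) = (11−1) · (61−1) = 10 · 60 = 600.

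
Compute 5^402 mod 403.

5^1 ≡ 5 (mod 403)
5^2 ≡ 5^2 = 25 ≡ 25 (mod 403)
5^4 ≡ 25^2 = 625 ≡ 222 (mod 403)
5^8 ≡ 222^2 = 49284 ≡ 118 (mod 403)
5^16 ≡ 118^2 = 13924 ≡ 222 (mod 403)
5^32 ≡ 222^2 = 49284 ≡ 118 (mod 403)
5^64 ≡ 118^2 = 13924 ≡ 222 (mod 403)
5^128 ≡ 222^2 = 49284 ≡ 118 (mod 403)
5^256 ≡ 118^2 = 13924 ≡ 222 (mod 403)
402 = 256 + 128 + 16 + 2 in binary powers of 2.
So 5^402 ≡ 222 · 118 · 222 · 25 ≡ 311 (mod 403).
Since 311 ≠ 1, base 5 is a Fermat witness: 403 is composite.

311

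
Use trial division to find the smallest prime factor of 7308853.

97

7308853 is odd.
Digit sum 34, not divisible by 3.
Ends in 3: not divisible by 5.
7: 7308853 = 7·1044121 + 6
11: 7308853 = 11·664441 + 2
13: 7308853 = 13·562219 + 6
17: 7308853 = 17·429932 + 9
19: 7308853 = 19·384676 + 9
23: 7308853 = 23·317776 + 5
29: 7308853 = 29·252029 + 12
31: 7308853 = 31·235769 + 14
37: 7308853 = 37·197536 + 21
41: 7308853 = 41·178264 + 29
43: 7308853 = 43·169973 + 14
47: 7308853 = 47·155507 + 24
53: 7308853 = 53·137902 + 47
59: 7308853 = 59·123878 + 51
61: 7308853 = 61·119817 + 16
67: 7308853 = 67·109087 + 24
71: 7308853 = 71·102941 + 42
73: 7308853 = 73·100121 + 20
79: 7308853 = 79·92517 + 10
83: 7308853 = 83·88058 + 39
89: 7308853 = 89·82121 + 84
97: 7308853 = 97·75349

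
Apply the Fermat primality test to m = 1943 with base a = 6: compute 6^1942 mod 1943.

6^1 ≡ 6 (mod 1943)
6^2 ≡ 6^2 = 36 ≡ 36 (mod 1943)
6^4 ≡ 36^2 = 1296 ≡ 1296 (mod 1943)
6^8 ≡ 1296^2 = 1679616 ≡ 864 (mod 1943)
6^16 ≡ 864^2 = 746496 ≡ 384 (mod 1943)
6^32 ≡ 384^2 = 147456 ≡ 1731 (mod 1943)
6^64 ≡ 1731^2 = 2996361 ≡ 255 (mod 1943)
6^128 ≡ 255^2 = 65025 ≡ 906 (mod 1943)
6^256 ≡ 906^2 = 820836 ≡ 890 (mod 1943)
6^512 ≡ 890^2 = 792100 ≡ 1299 (mod 1943)
6^1024 ≡ 1299^2 = 1687401 ≡ 877 (mod 1943)
1942 = 1024 + 512 + 256 + 128 + 16 + 4 + 2 in binary powers of 2.
So 6^1942 ≡ 877 · 1299 · 890 · 906 · 384 · 1296 · 36 ≡ 1089 (mod 1943).
Since 1089 ≠ 1, base 6 is a Fermat witness: 1943 is composite.

1089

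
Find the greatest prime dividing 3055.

47

3055 = 5 · 611
611 = 13 · 47
47 is prime.
So 3055 = 5 · 13 · 47; the largest prime factor is 47.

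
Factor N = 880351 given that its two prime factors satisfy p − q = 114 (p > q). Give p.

997

Since p = q + 114, we have 880351 = q(q + 114), so q² + 114q − 880351 = 0.
Discriminant: 114² + 4·880351 = 12996 + 3521404 = 3534400; √3534400 = 1880.
q = (−114 + 1880)/2 = 883, and p = q + 114 = 997.
Check: 883 · 997 = 880351.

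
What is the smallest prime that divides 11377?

11377 is odd.
Digit sum 19, not divisible by 3.
Ends in 7: not divisible by 5.
7: 11377 = 7·1625 + 2
11: 11377 = 11·1034 + 3
13: 11377 = 13·875 + 2
17: 11377 = 17·669 + 4
19: 11377 = 19·598 + 15
23: 11377 = 23·494 + 15
29: 11377 = 29·392 + 9
31: 11377 = 31·367

31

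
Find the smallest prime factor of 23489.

23489 is odd.
Digit sum 26, not divisible by 3.
Ends in 9: not divisible by 5.
7: 23489 = 7·3355 + 4
11: 23489 = 11·2135 + 4
13: 23489 = 13·1806 + 11
17: 23489 = 17·1381 + 12
19: 23489 = 19·1236 + 5
23: 23489 = 23·1021 + 6
29: 23489 = 29·809 + 28
31: 23489 = 31·757 + 22
37: 23489 = 37·634 + 31
41: 23489 = 41·572 + 37
43: 23489 = 43·546 + 11
47: 23489 = 47·499 + 36
53: 23489 = 53·443 + 10
59: 23489 = 59·398 + 7
61: 23489 = 61·385 + 4
67: 23489 = 67·350 + 39
71: 23489 = 71·330 + 59
73: 23489 = 73·321 + 56
79: 23489 = 79·297 + 26
83: 23489 = 83·283

83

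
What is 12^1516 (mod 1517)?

127

12^1 ≡ 12 (mod 1517)
12^2 ≡ 12^2 = 144 ≡ 144 (mod 1517)
12^4 ≡ 144^2 = 20736 ≡ 1015 (mod 1517)
12^8 ≡ 1015^2 = 1030225 ≡ 182 (mod 1517)
12^16 ≡ 182^2 = 33124 ≡ 1267 (mod 1517)
12^32 ≡ 1267^2 = 1605289 ≡ 303 (mod 1517)
12^64 ≡ 303^2 = 91809 ≡ 789 (mod 1517)
12^128 ≡ 789^2 = 622521 ≡ 551 (mod 1517)
12^256 ≡ 551^2 = 303601 ≡ 201 (mod 1517)
12^512 ≡ 201^2 = 40401 ≡ 959 (mod 1517)
12^1024 ≡ 959^2 = 919681 ≡ 379 (mod 1517)
1516 = 1024 + 256 + 128 + 64 + 32 + 8 + 4 in binary powers of 2.
So 12^1516 ≡ 379 · 201 · 551 · 789 · 303 · 182 · 1015 ≡ 127 (mod 1517).
Since 127 ≠ 1, base 12 is a Fermat witness: 1517 is composite.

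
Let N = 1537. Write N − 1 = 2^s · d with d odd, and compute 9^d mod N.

1537 − 1 = 1536 = 2^9 · 3, so d = 3.
9^1 ≡ 9 (mod 1537)
9^2 ≡ 9^2 = 81 ≡ 81 (mod 1537)
3 = 2 + 1 in binary powers of 2.
So 9^3 ≡ 81 · 9 ≡ 729 (mod 1537).
Squaring chain: 729 → 1176 → 1213 → 460 → 1031 → 894 → 1533 → 16 → 256; never reaches −1, so base 9 is a Miller–Rabin witness that 1537 is composite.

729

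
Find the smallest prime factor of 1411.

1411 is odd.
Digit sum 7, not divisible by 3.
Ends in 1: not divisible by 5.
7: 1411 = 7·201 + 4
11: 1411 = 11·128 + 3
13: 1411 = 13·108 + 7
17: 1411 = 17·83

17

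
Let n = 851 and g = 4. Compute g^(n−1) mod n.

4^1 ≡ 4 (mod 851)
4^2 ≡ 4^2 = 16 ≡ 16 (mod 851)
4^4 ≡ 16^2 = 256 ≡ 256 (mod 851)
4^8 ≡ 256^2 = 65536 ≡ 9 (mod 851)
4^16 ≡ 9^2 = 81 ≡ 81 (mod 851)
4^32 ≡ 81^2 = 6561 ≡ 604 (mod 851)
4^64 ≡ 604^2 = 364816 ≡ 588 (mod 851)
4^128 ≡ 588^2 = 345744 ≡ 238 (mod 851)
4^256 ≡ 238^2 = 56644 ≡ 478 (mod 851)
4^512 ≡ 478^2 = 228484 ≡ 416 (mod 851)
850 = 512 + 256 + 64 + 16 + 2 in binary powers of 2.
So 4^850 ≡ 416 · 478 · 588 · 81 · 16 ≡ 478 (mod 851).
Since 478 ≠ 1, base 4 is a Fermat witness: 851 is composite.

478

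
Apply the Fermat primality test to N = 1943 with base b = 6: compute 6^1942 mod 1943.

1089

6^1 ≡ 6 (mod 1943)
6^2 ≡ 6^2 = 36 ≡ 36 (mod 1943)
6^4 ≡ 36^2 = 1296 ≡ 1296 (mod 1943)
6^8 ≡ 1296^2 = 1679616 ≡ 864 (mod 1943)
6^16 ≡ 864^2 = 746496 ≡ 384 (mod 1943)
6^32 ≡ 384^2 = 147456 ≡ 1731 (mod 1943)
6^64 ≡ 1731^2 = 2996361 ≡ 255 (mod 1943)
6^128 ≡ 255^2 = 65025 ≡ 906 (mod 1943)
6^256 ≡ 906^2 = 820836 ≡ 890 (mod 1943)
6^512 ≡ 890^2 = 792100 ≡ 1299 (mod 1943)
6^1024 ≡ 1299^2 = 1687401 ≡ 877 (mod 1943)
1942 = 1024 + 512 + 256 + 128 + 16 + 4 + 2 in binary powers of 2.
So 6^1942 ≡ 877 · 1299 · 890 · 906 · 384 · 1296 · 36 ≡ 1089 (mod 1943).
Since 1089 ≠ 1, base 6 is a Fermat witness: 1943 is composite.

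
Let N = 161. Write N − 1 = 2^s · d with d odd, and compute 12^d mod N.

161 − 1 = 160 = 2^5 · 5, so d = 5.
12^1 ≡ 12 (mod 161)
12^2 ≡ 12^2 = 144 ≡ 144 (mod 161)
12^4 ≡ 144^2 = 20736 ≡ 128 (mod 161)
5 = 4 + 1 in binary powers of 2.
So 12^5 ≡ 128 · 12 ≡ 87 (mod 161).
Squaring chain: 87 → 2 → 4 → 16 → 95; never reaches −1, so base 12 is a Miller–Rabin witness that 161 is composite.

87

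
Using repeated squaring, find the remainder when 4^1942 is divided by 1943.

864

4^1 ≡ 4 (mod 1943)
4^2 ≡ 4^2 = 16 ≡ 16 (mod 1943)
4^4 ≡ 16^2 = 256 ≡ 256 (mod 1943)
4^8 ≡ 256^2 = 65536 ≡ 1417 (mod 1943)
4^16 ≡ 1417^2 = 2007889 ≡ 770 (mod 1943)
4^32 ≡ 770^2 = 592900 ≡ 285 (mod 1943)
4^64 ≡ 285^2 = 81225 ≡ 1562 (mod 1943)
4^128 ≡ 1562^2 = 2439844 ≡ 1379 (mod 1943)
4^256 ≡ 1379^2 = 1901641 ≡ 1387 (mod 1943)
4^512 ≡ 1387^2 = 1923769 ≡ 199 (mod 1943)
4^1024 ≡ 199^2 = 39601 ≡ 741 (mod 1943)
1942 = 1024 + 512 + 256 + 128 + 16 + 4 + 2 in binary powers of 2.
So 4^1942 ≡ 741 · 199 · 1387 · 1379 · 770 · 256 · 16 ≡ 864 (mod 1943).
Since 864 ≠ 1, base 4 is a Fermat witness: 1943 is composite.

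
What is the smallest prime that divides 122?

122 is even: 2 divides it.

2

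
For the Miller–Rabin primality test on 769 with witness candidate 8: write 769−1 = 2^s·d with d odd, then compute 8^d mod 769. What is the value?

769 − 1 = 768 = 2^8 · 3, so d = 3.
8^1 ≡ 8 (mod 769)
8^2 ≡ 8^2 = 64 ≡ 64 (mod 769)
3 = 2 + 1 in binary powers of 2.
So 8^3 ≡ 64 · 8 ≡ 512 (mod 769).
Squaring chain: 512 → 684 → 304 → 136 → 40 → 62 → 768 → 1; reaches −1, so base 8 does not prove 769 composite.

512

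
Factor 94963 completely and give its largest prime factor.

97

94963 = 11 · 8633
8633 = 89 · 97
97 is prime.
So 94963 = 11 · 89 · 97; the largest prime factor is 97.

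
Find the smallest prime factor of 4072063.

4072063 is odd.
Digit sum 22, not divisible by 3.
Ends in 3: not divisible by 5.
7: 4072063 = 7·581723 + 2
11: 4072063 = 11·370187 + 6
13: 4072063 = 13·313235 + 8
17: 4072063 = 17·239533 + 2
19: 4072063 = 19·214319 + 2
23: 4072063 = 23·177046 + 5
29: 4072063 = 29·140415 + 28
31: 4072063 = 31·131356 + 27
37: 4072063 = 37·110055 + 28
41: 4072063 = 41·99318 + 25
43: 4072063 = 43·94699 + 6
47: 4072063 = 47·86639 + 30
53: 4072063 = 53·76831 + 20
59: 4072063 = 59·69018 + 1
61: 4072063 = 61·66755 + 8
67: 4072063 = 67·60777 + 4
71: 4072063 = 71·57353

71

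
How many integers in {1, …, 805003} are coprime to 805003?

774144

Factor: 805003 = 43 · 97 · 193.
φ(805003) = (43−1) · (97−1) · (193−1) = 42 · 96 · 192 = 774144.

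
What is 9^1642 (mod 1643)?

9^1 ≡ 9 (mod 1643)
9^2 ≡ 9^2 = 81 ≡ 81 (mod 1643)
9^4 ≡ 81^2 = 6561 ≡ 1632 (mod 1643)
9^8 ≡ 1632^2 = 2663424 ≡ 121 (mod 1643)
9^16 ≡ 121^2 = 14641 ≡ 1497 (mod 1643)
9^32 ≡ 1497^2 = 2241009 ≡ 1600 (mod 1643)
9^64 ≡ 1600^2 = 2560000 ≡ 206 (mod 1643)
9^128 ≡ 206^2 = 42436 ≡ 1361 (mod 1643)
9^256 ≡ 1361^2 = 1852321 ≡ 660 (mod 1643)
9^512 ≡ 660^2 = 435600 ≡ 205 (mod 1643)
9^1024 ≡ 205^2 = 42025 ≡ 950 (mod 1643)
1642 = 1024 + 512 + 64 + 32 + 8 + 2 in binary powers of 2.
So 9^1642 ≡ 950 · 205 · 206 · 1600 · 121 · 81 ≡ 413 (mod 1643).
Since 413 ≠ 1, base 9 is a Fermat witness: 1643 is composite.

413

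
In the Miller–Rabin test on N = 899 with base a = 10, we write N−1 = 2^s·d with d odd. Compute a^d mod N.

899 − 1 = 898 = 2^1 · 449, so d = 449.
10^1 ≡ 10 (mod 899)
10^2 ≡ 10^2 = 100 ≡ 100 (mod 899)
10^4 ≡ 100^2 = 10000 ≡ 111 (mod 899)
10^8 ≡ 111^2 = 12321 ≡ 634 (mod 899)
10^16 ≡ 634^2 = 401956 ≡ 103 (mod 899)
10^32 ≡ 103^2 = 10609 ≡ 720 (mod 899)
10^64 ≡ 720^2 = 518400 ≡ 576 (mod 899)
10^128 ≡ 576^2 = 331776 ≡ 45 (mod 899)
10^256 ≡ 45^2 = 2025 ≡ 227 (mod 899)
449 = 256 + 128 + 64 + 1 in binary powers of 2.
So 10^449 ≡ 227 · 45 · 576 · 10 ≡ 648 (mod 899).
Squaring chain: 648; never reaches −1, so base 10 is a Miller–Rabin witness that 899 is composite.

648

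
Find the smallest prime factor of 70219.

23

70219 is odd.
Digit sum 19, not divisible by 3.
Ends in 9: not divisible by 5.
7: 70219 = 7·10031 + 2
11: 70219 = 11·6383 + 6
13: 70219 = 13·5401 + 6
17: 70219 = 17·4130 + 9
19: 70219 = 19·3695 + 14
23: 70219 = 23·3053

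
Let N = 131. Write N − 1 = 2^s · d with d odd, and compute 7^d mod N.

1

131 − 1 = 130 = 2^1 · 65, so d = 65.
7^1 ≡ 7 (mod 131)
7^2 ≡ 7^2 = 49 ≡ 49 (mod 131)
7^4 ≡ 49^2 = 2401 ≡ 43 (mod 131)
7^8 ≡ 43^2 = 1849 ≡ 15 (mod 131)
7^16 ≡ 15^2 = 225 ≡ 94 (mod 131)
7^32 ≡ 94^2 = 8836 ≡ 59 (mod 131)
7^64 ≡ 59^2 = 3481 ≡ 75 (mod 131)
65 = 64 + 1 in binary powers of 2.
So 7^65 ≡ 75 · 7 ≡ 1 (mod 131).
Since 7^d ≡ 1 (mod 131), base 7 does not prove 131 composite.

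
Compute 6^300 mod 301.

1

6^1 ≡ 6 (mod 301)
6^2 ≡ 6^2 = 36 ≡ 36 (mod 301)
6^4 ≡ 36^2 = 1296 ≡ 92 (mod 301)
6^8 ≡ 92^2 = 8464 ≡ 36 (mod 301)
6^16 ≡ 36^2 = 1296 ≡ 92 (mod 301)
6^32 ≡ 92^2 = 8464 ≡ 36 (mod 301)
6^64 ≡ 36^2 = 1296 ≡ 92 (mod 301)
6^128 ≡ 92^2 = 8464 ≡ 36 (mod 301)
6^256 ≡ 36^2 = 1296 ≡ 92 (mod 301)
300 = 256 + 32 + 8 + 4 in binary powers of 2.
So 6^300 ≡ 92 · 36 · 36 · 92 ≡ 1 (mod 301).
Since the result is 1, base 6 gives no evidence that 301 is composite.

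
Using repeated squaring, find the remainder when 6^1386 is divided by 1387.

875

6^1 ≡ 6 (mod 1387)
6^2 ≡ 6^2 = 36 ≡ 36 (mod 1387)
6^4 ≡ 36^2 = 1296 ≡ 1296 (mod 1387)
6^8 ≡ 1296^2 = 1679616 ≡ 1346 (mod 1387)
6^16 ≡ 1346^2 = 1811716 ≡ 294 (mod 1387)
6^32 ≡ 294^2 = 86436 ≡ 442 (mod 1387)
6^64 ≡ 442^2 = 195364 ≡ 1184 (mod 1387)
6^128 ≡ 1184^2 = 1401856 ≡ 986 (mod 1387)
6^256 ≡ 986^2 = 972196 ≡ 1296 (mod 1387)
6^512 ≡ 1296^2 = 1679616 ≡ 1346 (mod 1387)
6^1024 ≡ 1346^2 = 1811716 ≡ 294 (mod 1387)
1386 = 1024 + 256 + 64 + 32 + 8 + 2 in binary powers of 2.
So 6^1386 ≡ 294 · 1296 · 1184 · 442 · 1346 · 36 ≡ 875 (mod 1387).
Since 875 ≠ 1, base 6 is a Fermat witness: 1387 is composite.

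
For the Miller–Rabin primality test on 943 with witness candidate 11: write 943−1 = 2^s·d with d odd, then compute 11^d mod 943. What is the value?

943 − 1 = 942 = 2^1 · 471, so d = 471.
11^1 ≡ 11 (mod 943)
11^2 ≡ 11^2 = 121 ≡ 121 (mod 943)
11^4 ≡ 121^2 = 14641 ≡ 496 (mod 943)
11^8 ≡ 496^2 = 246016 ≡ 836 (mod 943)
11^16 ≡ 836^2 = 698896 ≡ 133 (mod 943)
11^32 ≡ 133^2 = 17689 ≡ 715 (mod 943)
11^64 ≡ 715^2 = 511225 ≡ 119 (mod 943)
11^128 ≡ 119^2 = 14161 ≡ 16 (mod 943)
11^256 ≡ 16^2 = 256 ≡ 256 (mod 943)
471 = 256 + 128 + 64 + 16 + 4 + 2 + 1 in binary powers of 2.
So 11^471 ≡ 256 · 16 · 119 · 133 · 496 · 121 · 11 ≡ 65 (mod 943).
Squaring chain: 65; never reaches −1, so base 11 is a Miller–Rabin witness that 943 is composite.

65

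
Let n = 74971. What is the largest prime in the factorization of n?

74971 = 13 · 5767
5767 = 73 · 79
79 is prime.
So 74971 = 13 · 73 · 79; the largest prime factor is 79.

79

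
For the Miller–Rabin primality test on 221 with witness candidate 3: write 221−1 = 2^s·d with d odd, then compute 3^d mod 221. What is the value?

221 − 1 = 220 = 2^2 · 55, so d = 55.
3^1 ≡ 3 (mod 221)
3^2 ≡ 3^2 = 9 ≡ 9 (mod 221)
3^4 ≡ 9^2 = 81 ≡ 81 (mod 221)
3^8 ≡ 81^2 = 6561 ≡ 152 (mod 221)
3^16 ≡ 152^2 = 23104 ≡ 120 (mod 221)
3^32 ≡ 120^2 = 14400 ≡ 35 (mod 221)
55 = 32 + 16 + 4 + 2 + 1 in binary powers of 2.
So 3^55 ≡ 35 · 120 · 81 · 9 · 3 ≡ 198 (mod 221).
Squaring chain: 198 → 87; never reaches −1, so base 3 is a Miller–Rabin witness that 221 is composite.

198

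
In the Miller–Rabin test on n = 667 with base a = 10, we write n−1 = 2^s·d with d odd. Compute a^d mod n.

172

667 − 1 = 666 = 2^1 · 333, so d = 333.
10^1 ≡ 10 (mod 667)
10^2 ≡ 10^2 = 100 ≡ 100 (mod 667)
10^4 ≡ 100^2 = 10000 ≡ 662 (mod 667)
10^8 ≡ 662^2 = 438244 ≡ 25 (mod 667)
10^16 ≡ 25^2 = 625 ≡ 625 (mod 667)
10^32 ≡ 625^2 = 390625 ≡ 430 (mod 667)
10^64 ≡ 430^2 = 184900 ≡ 141 (mod 667)
10^128 ≡ 141^2 = 19881 ≡ 538 (mod 667)
10^256 ≡ 538^2 = 289444 ≡ 633 (mod 667)
333 = 256 + 64 + 8 + 4 + 1 in binary powers of 2.
So 10^333 ≡ 633 · 141 · 25 · 662 · 10 ≡ 172 (mod 667).
Squaring chain: 172; never reaches −1, so base 10 is a Miller–Rabin witness that 667 is composite.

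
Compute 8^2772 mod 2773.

8^1 ≡ 8 (mod 2773)
8^2 ≡ 8^2 = 64 ≡ 64 (mod 2773)
8^4 ≡ 64^2 = 4096 ≡ 1323 (mod 2773)
8^8 ≡ 1323^2 = 1750329 ≡ 566 (mod 2773)
8^16 ≡ 566^2 = 320356 ≡ 1461 (mod 2773)
8^32 ≡ 1461^2 = 2134521 ≡ 2084 (mod 2773)
8^64 ≡ 2084^2 = 4343056 ≡ 538 (mod 2773)
8^128 ≡ 538^2 = 289444 ≡ 1052 (mod 2773)
8^256 ≡ 1052^2 = 1106704 ≡ 277 (mod 2773)
8^512 ≡ 277^2 = 76729 ≡ 1858 (mod 2773)
8^1024 ≡ 1858^2 = 3452164 ≡ 2552 (mod 2773)
8^2048 ≡ 2552^2 = 6512704 ≡ 1700 (mod 2773)
2772 = 2048 + 512 + 128 + 64 + 16 + 4 in binary powers of 2.
So 8^2772 ≡ 1700 · 1858 · 1052 · 538 · 1461 · 1323 ≡ 1941 (mod 2773).
Since 1941 ≠ 1, base 8 is a Fermat witness: 2773 is composite.

1941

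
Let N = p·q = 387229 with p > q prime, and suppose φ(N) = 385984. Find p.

653

φ(n) = (p−1)(q−1) = n − (p+q) + 1, so p + q = 387229 − 385984 + 1 = 1246.
p and q are the roots of t² − 1246t + 387229 = 0.
Discriminant: 1246² − 4·387229 = 1552516 − 1548916 = 3600; √3600 = 60.
q = (1246 − 60)/2 = 593, p = (1246 + 60)/2 = 653.
Check: 593 · 653 = 387229.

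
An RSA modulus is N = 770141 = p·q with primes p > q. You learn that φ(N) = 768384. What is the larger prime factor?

929

φ(n) = (p−1)(q−1) = n − (p+q) + 1, so p + q = 770141 − 768384 + 1 = 1758.
p and q are the roots of t² − 1758t + 770141 = 0.
Discriminant: 1758² − 4·770141 = 3090564 − 3080564 = 10000; √10000 = 100.
q = (1758 − 100)/2 = 829, p = (1758 + 100)/2 = 929.
Check: 829 · 929 = 770141.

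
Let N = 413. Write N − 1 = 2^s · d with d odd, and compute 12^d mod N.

264

413 − 1 = 412 = 2^2 · 103, so d = 103.
12^1 ≡ 12 (mod 413)
12^2 ≡ 12^2 = 144 ≡ 144 (mod 413)
12^4 ≡ 144^2 = 20736 ≡ 86 (mod 413)
12^8 ≡ 86^2 = 7396 ≡ 375 (mod 413)
12^16 ≡ 375^2 = 140625 ≡ 205 (mod 413)
12^32 ≡ 205^2 = 42025 ≡ 312 (mod 413)
12^64 ≡ 312^2 = 97344 ≡ 289 (mod 413)
103 = 64 + 32 + 4 + 2 + 1 in binary powers of 2.
So 12^103 ≡ 289 · 312 · 86 · 144 · 12 ≡ 264 (mod 413).
Squaring chain: 264 → 312; never reaches −1, so base 12 is a Miller–Rabin witness that 413 is composite.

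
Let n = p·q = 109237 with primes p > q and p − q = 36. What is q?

Since p = q + 36, we have 109237 = q(q + 36), so q² + 36q − 109237 = 0.
Discriminant: 36² + 4·109237 = 1296 + 436948 = 438244; √438244 = 662.
q = (−36 + 662)/2 = 313, and p = q + 36 = 349.
Check: 313 · 349 = 109237.

313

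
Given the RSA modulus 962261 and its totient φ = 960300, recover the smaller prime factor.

971

φ(n) = (p−1)(q−1) = n − (p+q) + 1, so p + q = 962261 − 960300 + 1 = 1962.
p and q are the roots of t² − 1962t + 962261 = 0.
Discriminant: 1962² − 4·962261 = 3849444 − 3849044 = 400; √400 = 20.
q = (1962 − 20)/2 = 971, p = (1962 + 20)/2 = 991.
Check: 971 · 991 = 962261.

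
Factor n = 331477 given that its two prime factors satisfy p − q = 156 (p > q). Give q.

503

Since p = q + 156, we have 331477 = q(q + 156), so q² + 156q − 331477 = 0.
Discriminant: 156² + 4·331477 = 24336 + 1325908 = 1350244; √1350244 = 1162.
q = (−156 + 1162)/2 = 503, and p = q + 156 = 659.
Check: 503 · 659 = 331477.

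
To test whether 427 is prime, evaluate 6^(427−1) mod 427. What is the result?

113

6^1 ≡ 6 (mod 427)
6^2 ≡ 6^2 = 36 ≡ 36 (mod 427)
6^4 ≡ 36^2 = 1296 ≡ 15 (mod 427)
6^8 ≡ 15^2 = 225 ≡ 225 (mod 427)
6^16 ≡ 225^2 = 50625 ≡ 239 (mod 427)
6^32 ≡ 239^2 = 57121 ≡ 330 (mod 427)
6^64 ≡ 330^2 = 108900 ≡ 15 (mod 427)
6^128 ≡ 15^2 = 225 ≡ 225 (mod 427)
6^256 ≡ 225^2 = 50625 ≡ 239 (mod 427)
426 = 256 + 128 + 32 + 8 + 2 in binary powers of 2.
So 6^426 ≡ 239 · 225 · 330 · 225 · 36 ≡ 113 (mod 427).
Since 113 ≠ 1, base 6 is a Fermat witness: 427 is composite.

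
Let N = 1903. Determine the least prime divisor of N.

11

1903 is odd.
Digit sum 13, not divisible by 3.
Ends in 3: not divisible by 5.
7: 1903 = 7·271 + 6
11: 1903 = 11·173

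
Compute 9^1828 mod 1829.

1661

9^1 ≡ 9 (mod 1829)
9^2 ≡ 9^2 = 81 ≡ 81 (mod 1829)
9^4 ≡ 81^2 = 6561 ≡ 1074 (mod 1829)
9^8 ≡ 1074^2 = 1153476 ≡ 1206 (mod 1829)
9^16 ≡ 1206^2 = 1454436 ≡ 381 (mod 1829)
9^32 ≡ 381^2 = 145161 ≡ 670 (mod 1829)
9^64 ≡ 670^2 = 448900 ≡ 795 (mod 1829)
9^128 ≡ 795^2 = 632025 ≡ 1020 (mod 1829)
9^256 ≡ 1020^2 = 1040400 ≡ 1528 (mod 1829)
9^512 ≡ 1528^2 = 2334784 ≡ 980 (mod 1829)
9^1024 ≡ 980^2 = 960400 ≡ 175 (mod 1829)
1828 = 1024 + 512 + 256 + 32 + 4 in binary powers of 2.
So 9^1828 ≡ 175 · 980 · 1528 · 670 · 1074 ≡ 1661 (mod 1829).
Since 1661 ≠ 1, base 9 is a Fermat witness: 1829 is composite.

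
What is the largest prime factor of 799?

799 = 17 · 47
47 is prime.
So 799 = 17 · 47; the largest prime factor is 47.

47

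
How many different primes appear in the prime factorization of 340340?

340340 = 2^2 · 85085
85085 = 5 · 17017
17017 = 7 · 2431
2431 = 11 · 221
221 = 13 · 17
340340 = 2^2 · 5 · 7 · 11 · 13 · 17, which has 6 distinct prime factors.

6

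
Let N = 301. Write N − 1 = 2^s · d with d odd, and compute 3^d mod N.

125

301 − 1 = 300 = 2^2 · 75, so d = 75.
3^1 ≡ 3 (mod 301)
3^2 ≡ 3^2 = 9 ≡ 9 (mod 301)
3^4 ≡ 9^2 = 81 ≡ 81 (mod 301)
3^8 ≡ 81^2 = 6561 ≡ 240 (mod 301)
3^16 ≡ 240^2 = 57600 ≡ 109 (mod 301)
3^32 ≡ 109^2 = 11881 ≡ 142 (mod 301)
3^64 ≡ 142^2 = 20164 ≡ 298 (mod 301)
75 = 64 + 8 + 2 + 1 in binary powers of 2.
So 3^75 ≡ 298 · 240 · 9 · 3 ≡ 125 (mod 301).
Squaring chain: 125 → 274; never reaches −1, so base 3 is a Miller–Rabin witness that 301 is composite.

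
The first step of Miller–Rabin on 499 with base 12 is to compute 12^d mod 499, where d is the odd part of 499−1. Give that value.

498

499 − 1 = 498 = 2^1 · 249, so d = 249.
12^1 ≡ 12 (mod 499)
12^2 ≡ 12^2 = 144 ≡ 144 (mod 499)
12^4 ≡ 144^2 = 20736 ≡ 277 (mod 499)
12^8 ≡ 277^2 = 76729 ≡ 382 (mod 499)
12^16 ≡ 382^2 = 145924 ≡ 216 (mod 499)
12^32 ≡ 216^2 = 46656 ≡ 249 (mod 499)
12^64 ≡ 249^2 = 62001 ≡ 125 (mod 499)
12^128 ≡ 125^2 = 15625 ≡ 156 (mod 499)
249 = 128 + 64 + 32 + 16 + 8 + 1 in binary powers of 2.
So 12^249 ≡ 156 · 125 · 249 · 216 · 382 · 12 ≡ 498 (mod 499).
Since 12^d ≡ 498 (mod 499), base 12 does not prove 499 composite.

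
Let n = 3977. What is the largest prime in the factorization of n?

97

3977 = 41 · 97
97 is prime.
So 3977 = 41 · 97; the largest prime factor is 97.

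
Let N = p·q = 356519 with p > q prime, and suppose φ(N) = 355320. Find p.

659

φ(n) = (p−1)(q−1) = n − (p+q) + 1, so p + q = 356519 − 355320 + 1 = 1200.
p and q are the roots of t² − 1200t + 356519 = 0.
Discriminant: 1200² − 4·356519 = 1440000 − 1426076 = 13924; √13924 = 118.
q = (1200 − 118)/2 = 541, p = (1200 + 118)/2 = 659.
Check: 541 · 659 = 356519.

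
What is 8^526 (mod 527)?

8^1 ≡ 8 (mod 527)
8^2 ≡ 8^2 = 64 ≡ 64 (mod 527)
8^4 ≡ 64^2 = 4096 ≡ 407 (mod 527)
8^8 ≡ 407^2 = 165649 ≡ 171 (mod 527)
8^16 ≡ 171^2 = 29241 ≡ 256 (mod 527)
8^32 ≡ 256^2 = 65536 ≡ 188 (mod 527)
8^64 ≡ 188^2 = 35344 ≡ 35 (mod 527)
8^128 ≡ 35^2 = 1225 ≡ 171 (mod 527)
8^256 ≡ 171^2 = 29241 ≡ 256 (mod 527)
8^512 ≡ 256^2 = 65536 ≡ 188 (mod 527)
526 = 512 + 8 + 4 + 2 in binary powers of 2.
So 8^526 ≡ 188 · 171 · 407 · 64 ≡ 225 (mod 527).
Since 225 ≠ 1, base 8 is a Fermat witness: 527 is composite.

225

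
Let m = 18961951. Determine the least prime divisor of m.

18961951 is odd.
Digit sum 40, not divisible by 3.
Ends in 1: not divisible by 5.
7: 18961951 = 7·2708850 + 1
11: 18961951 = 11·1723813 + 8
13: 18961951 = 13·1458611 + 8
17: 18961951 = 17·1115408 + 15
19: 18961951 = 19·997997 + 8
23: 18961951 = 23·824432 + 15
29: 18961951 = 29·653860 + 11
31: 18961951 = 31·611675 + 26
37: 18961951 = 37·512485 + 6
41: 18961951 = 41·462486 + 25
43: 18961951 = 43·440975 + 26
47: 18961951 = 47·403445 + 36
53: 18961951 = 53·357772 + 35
59: 18961951 = 59·321389

59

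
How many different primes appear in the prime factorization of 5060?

4

5060 = 2^2 · 1265
1265 = 5 · 253
253 = 11 · 23
5060 = 2^2 · 5 · 11 · 23, which has 4 distinct prime factors.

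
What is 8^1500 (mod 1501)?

457

8^1 ≡ 8 (mod 1501)
8^2 ≡ 8^2 = 64 ≡ 64 (mod 1501)
8^4 ≡ 64^2 = 4096 ≡ 1094 (mod 1501)
8^8 ≡ 1094^2 = 1196836 ≡ 539 (mod 1501)
8^16 ≡ 539^2 = 290521 ≡ 828 (mod 1501)
8^32 ≡ 828^2 = 685584 ≡ 1128 (mod 1501)
8^64 ≡ 1128^2 = 1272384 ≡ 1037 (mod 1501)
8^128 ≡ 1037^2 = 1075369 ≡ 653 (mod 1501)
8^256 ≡ 653^2 = 426409 ≡ 125 (mod 1501)
8^512 ≡ 125^2 = 15625 ≡ 615 (mod 1501)
8^1024 ≡ 615^2 = 378225 ≡ 1474 (mod 1501)
1500 = 1024 + 256 + 128 + 64 + 16 + 8 + 4 in binary powers of 2.
So 8^1500 ≡ 1474 · 125 · 653 · 1037 · 828 · 539 · 1094 ≡ 457 (mod 1501).
Since 457 ≠ 1, base 8 is a Fermat witness: 1501 is composite.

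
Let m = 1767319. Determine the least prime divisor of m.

83

1767319 is odd.
Digit sum 34, not divisible by 3.
Ends in 9: not divisible by 5.
7: 1767319 = 7·252474 + 1
11: 1767319 = 11·160665 + 4
13: 1767319 = 13·135947 + 8
17: 1767319 = 17·103959 + 16
19: 1767319 = 19·93016 + 15
23: 1767319 = 23·76839 + 22
29: 1767319 = 29·60942 + 1
31: 1767319 = 31·57010 + 9
37: 1767319 = 37·47765 + 14
41: 1767319 = 41·43105 + 14
43: 1767319 = 43·41100 + 19
47: 1767319 = 47·37602 + 25
53: 1767319 = 53·33345 + 34
59: 1767319 = 59·29954 + 33
61: 1767319 = 61·28972 + 27
67: 1767319 = 67·26377 + 60
71: 1767319 = 71·24891 + 58
73: 1767319 = 73·24209 + 62
79: 1767319 = 79·22371 + 10
83: 1767319 = 83·21293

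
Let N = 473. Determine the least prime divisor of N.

11

473 is odd.
Digit sum 14, not divisible by 3.
Ends in 3: not divisible by 5.
7: 473 = 7·67 + 4
11: 473 = 11·43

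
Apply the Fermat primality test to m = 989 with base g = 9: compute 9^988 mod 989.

9^1 ≡ 9 (mod 989)
9^2 ≡ 9^2 = 81 ≡ 81 (mod 989)
9^4 ≡ 81^2 = 6561 ≡ 627 (mod 989)
9^8 ≡ 627^2 = 393129 ≡ 496 (mod 989)
9^16 ≡ 496^2 = 246016 ≡ 744 (mod 989)
9^32 ≡ 744^2 = 553536 ≡ 685 (mod 989)
9^64 ≡ 685^2 = 469225 ≡ 439 (mod 989)
9^128 ≡ 439^2 = 192721 ≡ 855 (mod 989)
9^256 ≡ 855^2 = 731025 ≡ 154 (mod 989)
9^512 ≡ 154^2 = 23716 ≡ 969 (mod 989)
988 = 512 + 256 + 128 + 64 + 16 + 8 + 4 in binary powers of 2.
So 9^988 ≡ 969 · 154 · 855 · 439 · 744 · 496 · 627 ≡ 439 (mod 989).
Since 439 ≠ 1, base 9 is a Fermat witness: 989 is composite.

439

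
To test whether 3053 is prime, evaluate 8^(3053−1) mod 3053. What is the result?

2581

8^1 ≡ 8 (mod 3053)
8^2 ≡ 8^2 = 64 ≡ 64 (mod 3053)
8^4 ≡ 64^2 = 4096 ≡ 1043 (mod 3053)
8^8 ≡ 1043^2 = 1087849 ≡ 981 (mod 3053)
8^16 ≡ 981^2 = 962361 ≡ 666 (mod 3053)
8^32 ≡ 666^2 = 443556 ≡ 871 (mod 3053)
8^64 ≡ 871^2 = 758641 ≡ 1497 (mod 3053)
8^128 ≡ 1497^2 = 2241009 ≡ 107 (mod 3053)
8^256 ≡ 107^2 = 11449 ≡ 2290 (mod 3053)
8^512 ≡ 2290^2 = 5244100 ≡ 2099 (mod 3053)
8^1024 ≡ 2099^2 = 4405801 ≡ 322 (mod 3053)
8^2048 ≡ 322^2 = 103684 ≡ 2935 (mod 3053)
3052 = 2048 + 512 + 256 + 128 + 64 + 32 + 8 + 4 in binary powers of 2.
So 8^3052 ≡ 2935 · 2099 · 2290 · 107 · 1497 · 871 · 981 · 1043 ≡ 2581 (mod 3053).
Since 2581 ≠ 1, base 8 is a Fermat witness: 3053 is composite.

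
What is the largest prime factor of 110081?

67

110081 = 31 · 3551
3551 = 53 · 67
67 is prime.
So 110081 = 31 · 53 · 67; the largest prime factor is 67.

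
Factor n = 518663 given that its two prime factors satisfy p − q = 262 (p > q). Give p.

Since p = q + 262, we have 518663 = q(q + 262), so q² + 262q − 518663 = 0.
Discriminant: 262² + 4·518663 = 68644 + 2074652 = 2143296; √2143296 = 1464.
q = (−262 + 1464)/2 = 601, and p = q + 262 = 863.
Check: 601 · 863 = 518663.

863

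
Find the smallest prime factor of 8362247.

59

8362247 is odd.
Digit sum 32, not divisible by 3.
Ends in 7: not divisible by 5.
7: 8362247 = 7·1194606 + 5
11: 8362247 = 11·760204 + 3
13: 8362247 = 13·643249 + 10
17: 8362247 = 17·491896 + 15
19: 8362247 = 19·440118 + 5
23: 8362247 = 23·363575 + 22
29: 8362247 = 29·288353 + 10
31: 8362247 = 31·269749 + 28
37: 8362247 = 37·226006 + 25
41: 8362247 = 41·203957 + 10
43: 8362247 = 43·194470 + 37
47: 8362247 = 47·177920 + 7
53: 8362247 = 53·157778 + 13
59: 8362247 = 59·141733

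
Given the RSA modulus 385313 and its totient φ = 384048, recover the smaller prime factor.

509

φ(n) = (p−1)(q−1) = n − (p+q) + 1, so p + q = 385313 − 384048 + 1 = 1266.
p and q are the roots of t² − 1266t + 385313 = 0.
Discriminant: 1266² − 4·385313 = 1602756 − 1541252 = 61504; √61504 = 248.
q = (1266 − 248)/2 = 509, p = (1266 + 248)/2 = 757.
Check: 509 · 757 = 385313.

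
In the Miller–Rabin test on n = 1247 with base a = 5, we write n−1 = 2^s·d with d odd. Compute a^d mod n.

1247 − 1 = 1246 = 2^1 · 623, so d = 623.
5^1 ≡ 5 (mod 1247)
5^2 ≡ 5^2 = 25 ≡ 25 (mod 1247)
5^4 ≡ 25^2 = 625 ≡ 625 (mod 1247)
5^8 ≡ 625^2 = 390625 ≡ 314 (mod 1247)
5^16 ≡ 314^2 = 98596 ≡ 83 (mod 1247)
5^32 ≡ 83^2 = 6889 ≡ 654 (mod 1247)
5^64 ≡ 654^2 = 427716 ≡ 1242 (mod 1247)
5^128 ≡ 1242^2 = 1542564 ≡ 25 (mod 1247)
5^256 ≡ 25^2 = 625 ≡ 625 (mod 1247)
5^512 ≡ 625^2 = 390625 ≡ 314 (mod 1247)
623 = 512 + 64 + 32 + 8 + 4 + 2 + 1 in binary powers of 2.
So 5^623 ≡ 314 · 1242 · 654 · 314 · 625 · 25 · 5 ≡ 695 (mod 1247).
Squaring chain: 695; never reaches −1, so base 5 is a Miller–Rabin witness that 1247 is composite.

695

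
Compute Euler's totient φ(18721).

Factor: 18721 = 97 · 193.
φ(18721) = (97−1) · (193−1) = 96 · 192 = 18432.

18432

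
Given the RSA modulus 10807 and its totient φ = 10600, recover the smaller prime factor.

101

φ(n) = (p−1)(q−1) = n − (p+q) + 1, so p + q = 10807 − 10600 + 1 = 208.
p and q are the roots of t² − 208t + 10807 = 0.
Discriminant: 208² − 4·10807 = 43264 − 43228 = 36; √36 = 6.
q = (208 − 6)/2 = 101, p = (208 + 6)/2 = 107.
Check: 101 · 107 = 10807.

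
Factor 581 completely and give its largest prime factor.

83

581 = 7 · 83
83 is prime.
So 581 = 7 · 83; the largest prime factor is 83.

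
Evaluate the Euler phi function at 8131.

Factor: 8131 = 47 · 173.
φ(8131) = (47−1) · (173−1) = 46 · 172 = 7912.

7912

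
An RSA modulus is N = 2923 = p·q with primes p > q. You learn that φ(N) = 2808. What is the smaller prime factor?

37

φ(n) = (p−1)(q−1) = n − (p+q) + 1, so p + q = 2923 − 2808 + 1 = 116.
p and q are the roots of t² − 116t + 2923 = 0.
Discriminant: 116² − 4·2923 = 13456 − 11692 = 1764; √1764 = 42.
q = (116 − 42)/2 = 37, p = (116 + 42)/2 = 79.
Check: 37 · 79 = 2923.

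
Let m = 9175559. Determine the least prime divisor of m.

61

9175559 is odd.
Digit sum 41, not divisible by 3.
Ends in 9: not divisible by 5.
7: 9175559 = 7·1310794 + 1
11: 9175559 = 11·834141 + 8
13: 9175559 = 13·705812 + 3
17: 9175559 = 17·539738 + 13
19: 9175559 = 19·482924 + 3
23: 9175559 = 23·398937 + 8
29: 9175559 = 29·316398 + 17
31: 9175559 = 31·295985 + 24
37: 9175559 = 37·247988 + 3
41: 9175559 = 41·223794 + 5
43: 9175559 = 43·213385 + 4
47: 9175559 = 47·195224 + 31
53: 9175559 = 53·173123 + 40
59: 9175559 = 59·155517 + 56
61: 9175559 = 61·150419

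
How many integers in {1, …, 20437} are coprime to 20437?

Factor: 20437 = 107 · 191.
φ(20437) = (107−1) · (191−1) = 106 · 190 = 20140.

20140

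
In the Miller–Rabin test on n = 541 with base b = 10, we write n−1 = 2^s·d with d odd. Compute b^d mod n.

541 − 1 = 540 = 2^2 · 135, so d = 135.
10^1 ≡ 10 (mod 541)
10^2 ≡ 10^2 = 100 ≡ 100 (mod 541)
10^4 ≡ 100^2 = 10000 ≡ 262 (mod 541)
10^8 ≡ 262^2 = 68644 ≡ 478 (mod 541)
10^16 ≡ 478^2 = 228484 ≡ 182 (mod 541)
10^32 ≡ 182^2 = 33124 ≡ 123 (mod 541)
10^64 ≡ 123^2 = 15129 ≡ 522 (mod 541)
10^128 ≡ 522^2 = 272484 ≡ 361 (mod 541)
135 = 128 + 4 + 2 + 1 in binary powers of 2.
So 10^135 ≡ 361 · 262 · 100 · 10 ≡ 52 (mod 541).
Squaring chain: 52 → 540; reaches −1, so base 10 does not prove 541 composite.

52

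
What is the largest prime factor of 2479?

2479 = 37 · 67
67 is prime.
So 2479 = 37 · 67; the largest prime factor is 67.

67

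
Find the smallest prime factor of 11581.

11581 is odd.
Digit sum 16, not divisible by 3.
Ends in 1: not divisible by 5.
7: 11581 = 7·1654 + 3
11: 11581 = 11·1052 + 9
13: 11581 = 13·890 + 11
17: 11581 = 17·681 + 4
19: 11581 = 19·609 + 10
23: 11581 = 23·503 + 12
29: 11581 = 29·399 + 10
31: 11581 = 31·373 + 18
37: 11581 = 37·313

37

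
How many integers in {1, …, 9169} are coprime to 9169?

8944

Factor: 9169 = 53 · 173.
φ(9169) = (53−1) · (173−1) = 52 · 172 = 8944.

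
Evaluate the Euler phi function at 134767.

Factor: 134767 = 19 · 41 · 173.
φ(134767) = (19−1) · (41−1) · (173−1) = 18 · 40 · 172 = 123840.

123840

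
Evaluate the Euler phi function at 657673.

633360

Factor: 657673 = 59 · 71 · 157.
φ(657673) = (59−1) · (71−1) · (157−1) = 58 · 70 · 156 = 633360.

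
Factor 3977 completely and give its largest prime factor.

97

3977 = 41 · 97
97 is prime.
So 3977 = 41 · 97; the largest prime factor is 97.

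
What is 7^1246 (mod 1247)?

552

7^1 ≡ 7 (mod 1247)
7^2 ≡ 7^2 = 49 ≡ 49 (mod 1247)
7^4 ≡ 49^2 = 2401 ≡ 1154 (mod 1247)
7^8 ≡ 1154^2 = 1331716 ≡ 1167 (mod 1247)
7^16 ≡ 1167^2 = 1361889 ≡ 165 (mod 1247)
7^32 ≡ 165^2 = 27225 ≡ 1038 (mod 1247)
7^64 ≡ 1038^2 = 1077444 ≡ 36 (mod 1247)
7^128 ≡ 36^2 = 1296 ≡ 49 (mod 1247)
7^256 ≡ 49^2 = 2401 ≡ 1154 (mod 1247)
7^512 ≡ 1154^2 = 1331716 ≡ 1167 (mod 1247)
7^1024 ≡ 1167^2 = 1361889 ≡ 165 (mod 1247)
1246 = 1024 + 128 + 64 + 16 + 8 + 4 + 2 in binary powers of 2.
So 7^1246 ≡ 165 · 49 · 36 · 165 · 1167 · 1154 · 49 ≡ 552 (mod 1247).
Since 552 ≠ 1, base 7 is a Fermat witness: 1247 is composite.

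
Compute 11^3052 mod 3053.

11^1 ≡ 11 (mod 3053)
11^2 ≡ 11^2 = 121 ≡ 121 (mod 3053)
11^4 ≡ 121^2 = 14641 ≡ 2429 (mod 3053)
11^8 ≡ 2429^2 = 5900041 ≡ 1645 (mod 3053)
11^16 ≡ 1645^2 = 2706025 ≡ 1067 (mod 3053)
11^32 ≡ 1067^2 = 1138489 ≡ 2773 (mod 3053)
11^64 ≡ 2773^2 = 7689529 ≡ 2075 (mod 3053)
11^128 ≡ 2075^2 = 4305625 ≡ 895 (mod 3053)
11^256 ≡ 895^2 = 801025 ≡ 1139 (mod 3053)
11^512 ≡ 1139^2 = 1297321 ≡ 2849 (mod 3053)
11^1024 ≡ 2849^2 = 8116801 ≡ 1927 (mod 3053)
11^2048 ≡ 1927^2 = 3713329 ≡ 881 (mod 3053)
3052 = 2048 + 512 + 256 + 128 + 64 + 32 + 8 + 4 in binary powers of 2.
So 11^3052 ≡ 881 · 2849 · 1139 · 895 · 2075 · 2773 · 1645 · 2429 ≡ 2968 (mod 3053).
Since 2968 ≠ 1, base 11 is a Fermat witness: 3053 is composite.

2968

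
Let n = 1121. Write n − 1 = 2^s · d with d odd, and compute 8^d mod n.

1121 − 1 = 1120 = 2^5 · 35, so d = 35.
8^1 ≡ 8 (mod 1121)
8^2 ≡ 8^2 = 64 ≡ 64 (mod 1121)
8^4 ≡ 64^2 = 4096 ≡ 733 (mod 1121)
8^8 ≡ 733^2 = 537289 ≡ 330 (mod 1121)
8^16 ≡ 330^2 = 108900 ≡ 163 (mod 1121)
8^32 ≡ 163^2 = 26569 ≡ 786 (mod 1121)
35 = 32 + 2 + 1 in binary powers of 2.
So 8^35 ≡ 786 · 64 · 8 ≡ 1114 (mod 1121).
Squaring chain: 1114 → 49 → 159 → 619 → 900; never reaches −1, so base 8 is a Miller–Rabin witness that 1121 is composite.

1114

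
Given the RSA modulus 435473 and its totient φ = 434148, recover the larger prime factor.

φ(n) = (p−1)(q−1) = n − (p+q) + 1, so p + q = 435473 − 434148 + 1 = 1326.
p and q are the roots of t² − 1326t + 435473 = 0.
Discriminant: 1326² − 4·435473 = 1758276 − 1741892 = 16384; √16384 = 128.
q = (1326 − 128)/2 = 599, p = (1326 + 128)/2 = 727.
Check: 599 · 727 = 435473.

727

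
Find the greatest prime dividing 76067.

61

76067 = 29 · 2623
2623 = 43 · 61
61 is prime.
So 76067 = 29 · 43 · 61; the largest prime factor is 61.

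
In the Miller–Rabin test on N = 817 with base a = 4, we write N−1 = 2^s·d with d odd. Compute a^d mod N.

790

817 − 1 = 816 = 2^4 · 51, so d = 51.
4^1 ≡ 4 (mod 817)
4^2 ≡ 4^2 = 16 ≡ 16 (mod 817)
4^4 ≡ 16^2 = 256 ≡ 256 (mod 817)
4^8 ≡ 256^2 = 65536 ≡ 176 (mod 817)
4^16 ≡ 176^2 = 30976 ≡ 747 (mod 817)
4^32 ≡ 747^2 = 558009 ≡ 815 (mod 817)
51 = 32 + 16 + 2 + 1 in binary powers of 2.
So 4^51 ≡ 815 · 747 · 16 · 4 ≡ 790 (mod 817).
Squaring chain: 790 → 729 → 391 → 102; never reaches −1, so base 4 is a Miller–Rabin witness that 817 is composite.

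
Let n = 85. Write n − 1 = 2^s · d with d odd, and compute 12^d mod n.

85 − 1 = 84 = 2^2 · 21, so d = 21.
12^1 ≡ 12 (mod 85)
12^2 ≡ 12^2 = 144 ≡ 59 (mod 85)
12^4 ≡ 59^2 = 3481 ≡ 81 (mod 85)
12^8 ≡ 81^2 = 6561 ≡ 16 (mod 85)
12^16 ≡ 16^2 = 256 ≡ 1 (mod 85)
21 = 16 + 4 + 1 in binary powers of 2.
So 12^21 ≡ 1 · 81 · 12 ≡ 37 (mod 85).
Squaring chain: 37 → 9; never reaches −1, so base 12 is a Miller–Rabin witness that 85 is composite.

37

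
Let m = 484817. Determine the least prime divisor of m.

23

484817 is odd.
Digit sum 32, not divisible by 3.
Ends in 7: not divisible by 5.
7: 484817 = 7·69259 + 4
11: 484817 = 11·44074 + 3
13: 484817 = 13·37293 + 8
17: 484817 = 17·28518 + 11
19: 484817 = 19·25516 + 13
23: 484817 = 23·21079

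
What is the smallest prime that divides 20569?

20569 is odd.
Digit sum 22, not divisible by 3.
Ends in 9: not divisible by 5.
7: 20569 = 7·2938 + 3
11: 20569 = 11·1869 + 10
13: 20569 = 13·1582 + 3
17: 20569 = 17·1209 + 16
19: 20569 = 19·1082 + 11
23: 20569 = 23·894 + 7
29: 20569 = 29·709 + 8
31: 20569 = 31·663 + 16
37: 20569 = 37·555 + 34
41: 20569 = 41·501 + 28
43: 20569 = 43·478 + 15
47: 20569 = 47·437 + 30
53: 20569 = 53·388 + 5
59: 20569 = 59·348 + 37
61: 20569 = 61·337 + 12
67: 20569 = 67·307

67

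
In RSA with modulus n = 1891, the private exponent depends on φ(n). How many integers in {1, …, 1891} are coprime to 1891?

1800

Factor: 1891 = 31 · 61.
φ(1891) = (31−1) · (61−1) = 30 · 60 = 1800.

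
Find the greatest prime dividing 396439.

97

396439 = 61 · 6499
6499 = 67 · 97
97 is prime.
So 396439 = 61 · 67 · 97; the largest prime factor is 97.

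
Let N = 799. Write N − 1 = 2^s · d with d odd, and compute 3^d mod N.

799 − 1 = 798 = 2^1 · 399, so d = 399.
3^1 ≡ 3 (mod 799)
3^2 ≡ 3^2 = 9 ≡ 9 (mod 799)
3^4 ≡ 9^2 = 81 ≡ 81 (mod 799)
3^8 ≡ 81^2 = 6561 ≡ 169 (mod 799)
3^16 ≡ 169^2 = 28561 ≡ 596 (mod 799)
3^32 ≡ 596^2 = 355216 ≡ 460 (mod 799)
3^64 ≡ 460^2 = 211600 ≡ 664 (mod 799)
3^128 ≡ 664^2 = 440896 ≡ 647 (mod 799)
3^256 ≡ 647^2 = 418609 ≡ 732 (mod 799)
399 = 256 + 128 + 8 + 4 + 2 + 1 in binary powers of 2.
So 3^399 ≡ 732 · 647 · 169 · 81 · 9 · 3 ≡ 686 (mod 799).
Squaring chain: 686; never reaches −1, so base 3 is a Miller–Rabin witness that 799 is composite.

686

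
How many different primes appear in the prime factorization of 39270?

39270 = 2 · 19635
19635 = 3 · 6545
6545 = 5 · 1309
1309 = 7 · 187
187 = 11 · 17
39270 = 2 · 3 · 5 · 7 · 11 · 17, which has 6 distinct prime factors.

6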